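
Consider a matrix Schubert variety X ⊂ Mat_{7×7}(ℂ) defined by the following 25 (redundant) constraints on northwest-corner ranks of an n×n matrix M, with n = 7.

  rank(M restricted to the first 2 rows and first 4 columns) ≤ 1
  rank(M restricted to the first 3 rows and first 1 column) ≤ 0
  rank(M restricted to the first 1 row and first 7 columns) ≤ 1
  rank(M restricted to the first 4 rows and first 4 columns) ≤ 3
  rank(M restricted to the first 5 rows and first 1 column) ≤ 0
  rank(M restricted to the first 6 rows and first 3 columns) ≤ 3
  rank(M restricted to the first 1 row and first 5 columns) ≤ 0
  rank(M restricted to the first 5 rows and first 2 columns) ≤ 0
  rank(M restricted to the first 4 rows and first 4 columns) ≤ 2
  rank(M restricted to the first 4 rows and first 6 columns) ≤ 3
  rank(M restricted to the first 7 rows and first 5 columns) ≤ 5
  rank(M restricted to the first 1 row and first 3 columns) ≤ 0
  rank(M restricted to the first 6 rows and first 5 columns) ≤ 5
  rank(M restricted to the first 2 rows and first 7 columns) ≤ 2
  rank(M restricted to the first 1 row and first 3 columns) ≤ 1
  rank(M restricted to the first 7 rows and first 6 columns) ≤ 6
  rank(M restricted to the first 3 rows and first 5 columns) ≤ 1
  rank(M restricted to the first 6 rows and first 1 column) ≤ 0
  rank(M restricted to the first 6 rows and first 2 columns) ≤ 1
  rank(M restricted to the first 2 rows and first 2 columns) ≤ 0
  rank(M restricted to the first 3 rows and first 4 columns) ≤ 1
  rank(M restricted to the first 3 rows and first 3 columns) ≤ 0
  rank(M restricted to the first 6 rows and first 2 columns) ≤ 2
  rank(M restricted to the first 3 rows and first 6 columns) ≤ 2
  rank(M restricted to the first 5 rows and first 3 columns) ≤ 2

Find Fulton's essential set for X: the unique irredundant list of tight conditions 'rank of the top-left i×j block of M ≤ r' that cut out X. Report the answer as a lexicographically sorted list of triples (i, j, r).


Reconstructing r_w from the 25 given conditions:

  i=1: 0, 0, 0, 0, 0, 1, 1
  i=2: 0, 0, 0, 1, 1, 2, 2
  i=3: 0, 0, 0, 1, 1, 2, 3
  i=4: 0, 0, 1, 2, 2, 3, 4
  i=5: 0, 0, 1, 2, 3, 4, 5
  i=6: 0, 1, 2, 3, 4, 5, 6
  i=7: 1, 2, 3, 4, 5, 6, 7

giving w = (6, 4, 7, 3, 5, 2, 1) via Δ²R.

5 SE-corners of the 17-cell Rothe diagram give Ess(w):

[(1, 5, 0), (3, 3, 0), (3, 5, 1), (5, 2, 0), (6, 1, 0)]


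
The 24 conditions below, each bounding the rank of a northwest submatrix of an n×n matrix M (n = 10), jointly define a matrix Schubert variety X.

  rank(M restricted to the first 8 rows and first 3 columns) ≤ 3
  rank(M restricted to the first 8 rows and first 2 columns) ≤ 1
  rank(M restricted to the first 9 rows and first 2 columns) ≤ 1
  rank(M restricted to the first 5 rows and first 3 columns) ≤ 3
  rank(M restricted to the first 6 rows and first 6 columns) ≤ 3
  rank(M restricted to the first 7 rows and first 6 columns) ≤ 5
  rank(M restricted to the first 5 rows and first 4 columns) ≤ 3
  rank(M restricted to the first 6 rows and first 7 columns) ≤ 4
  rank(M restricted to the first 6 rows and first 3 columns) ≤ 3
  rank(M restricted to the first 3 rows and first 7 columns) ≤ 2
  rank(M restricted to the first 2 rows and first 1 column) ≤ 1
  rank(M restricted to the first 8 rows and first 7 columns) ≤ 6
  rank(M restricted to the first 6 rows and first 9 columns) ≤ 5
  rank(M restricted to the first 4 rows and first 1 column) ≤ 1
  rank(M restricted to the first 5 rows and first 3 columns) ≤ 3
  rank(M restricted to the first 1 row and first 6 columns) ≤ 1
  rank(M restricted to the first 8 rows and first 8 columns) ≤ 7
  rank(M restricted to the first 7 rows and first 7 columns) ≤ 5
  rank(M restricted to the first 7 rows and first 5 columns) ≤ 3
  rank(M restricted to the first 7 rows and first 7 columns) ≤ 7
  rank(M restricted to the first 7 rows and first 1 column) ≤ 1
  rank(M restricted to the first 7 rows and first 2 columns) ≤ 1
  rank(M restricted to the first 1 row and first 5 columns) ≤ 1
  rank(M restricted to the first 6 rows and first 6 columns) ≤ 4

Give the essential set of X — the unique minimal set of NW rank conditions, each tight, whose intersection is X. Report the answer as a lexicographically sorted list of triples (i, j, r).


Recovering R(i,j) via the rank-extension bound from the 24 conditions:

  i=1: 1, 1, 1, 1, 1, 1, 1, 1, 1, 1
  i=2: 1, 1, 2, 2, 2, 2, 2, 2, 2, 2
  i=3: 1, 1, 2, 2, 2, 2, 2, 3, 3, 3
  i=4: 1, 1, 2, 3, 3, 3, 3, 4, 4, 4
  i=5: 1, 1, 2, 3, 3, 3, 4, 5, 5, 5
  i=6: 1, 1, 2, 3, 3, 3, 4, 5, 5, 6
  i=7: 1, 1, 2, 3, 3, 4, 5, 6, 6, 7
  i=8: 1, 1, 2, 3, 4, 5, 6, 7, 7, 8
  i=9: 1, 1, 2, 3, 4, 5, 6, 7, 8, 9
  i=10: 1, 2, 3, 4, 5, 6, 7, 8, 9, 10

giving w = (1, 3, 8, 4, 7, 10, 6, 5, 9, 2) via Δ²R.

Rothe diagram D(w) (18 cells), 5 SE-corners (essential conditions):

[(3, 7, 2), (6, 6, 3), (6, 9, 5), (7, 5, 3), (9, 2, 1)]


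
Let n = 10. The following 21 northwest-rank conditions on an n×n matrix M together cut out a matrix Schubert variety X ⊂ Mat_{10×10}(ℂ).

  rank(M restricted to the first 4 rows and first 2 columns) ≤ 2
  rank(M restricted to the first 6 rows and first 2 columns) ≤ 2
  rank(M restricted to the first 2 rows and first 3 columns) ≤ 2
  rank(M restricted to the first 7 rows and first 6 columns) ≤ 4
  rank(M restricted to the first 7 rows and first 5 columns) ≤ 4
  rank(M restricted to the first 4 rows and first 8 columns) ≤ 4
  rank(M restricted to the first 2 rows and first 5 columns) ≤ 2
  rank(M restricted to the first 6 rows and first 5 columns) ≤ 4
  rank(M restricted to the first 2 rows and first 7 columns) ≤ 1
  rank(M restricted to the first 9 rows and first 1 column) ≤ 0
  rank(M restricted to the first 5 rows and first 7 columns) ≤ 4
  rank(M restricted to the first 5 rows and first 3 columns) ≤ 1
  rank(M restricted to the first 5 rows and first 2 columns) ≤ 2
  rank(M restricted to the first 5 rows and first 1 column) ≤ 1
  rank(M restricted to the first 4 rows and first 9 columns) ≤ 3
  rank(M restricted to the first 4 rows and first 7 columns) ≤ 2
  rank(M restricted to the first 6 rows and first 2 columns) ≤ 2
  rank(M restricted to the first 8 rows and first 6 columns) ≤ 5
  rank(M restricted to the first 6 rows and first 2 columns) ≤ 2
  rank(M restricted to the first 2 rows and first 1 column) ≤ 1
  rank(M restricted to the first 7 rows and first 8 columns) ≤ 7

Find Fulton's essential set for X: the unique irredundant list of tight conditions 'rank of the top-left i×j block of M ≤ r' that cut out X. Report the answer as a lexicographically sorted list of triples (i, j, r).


Propagating the 21 rank bounds to every northwest block:

  row 1: 0, 1, 1, 1, 1, 1, 1, 1, 1, 1
  row 2: 0, 1, 1, 1, 1, 1, 1, 2, 2, 2
  row 3: 0, 1, 1, 2, 2, 2, 2, 3, 3, 3
  row 4: 0, 1, 1, 2, 2, 2, 2, 3, 3, 4
  row 5: 0, 1, 1, 2, 3, 3, 3, 4, 4, 5
  row 6: 0, 1, 2, 3, 4, 4, 4, 5, 5, 6
  row 7: 0, 1, 2, 3, 4, 4, 5, 6, 6, 7
  row 8: 0, 1, 2, 3, 4, 5, 6, 7, 7, 8
  row 9: 0, 1, 2, 3, 4, 5, 6, 7, 8, 9
  row 10: 1, 2, 3, 4, 5, 6, 7, 8, 9, 10

reading off 1-entries of Δ²R: w = (2, 8, 4, 10, 5, 3, 7, 6, 9, 1).

ℓ(w)=22; the 6 essential cells (i,j,r):

[(2, 7, 1), (4, 7, 2), (4, 9, 3), (5, 3, 1), (7, 6, 4), (9, 1, 0)]


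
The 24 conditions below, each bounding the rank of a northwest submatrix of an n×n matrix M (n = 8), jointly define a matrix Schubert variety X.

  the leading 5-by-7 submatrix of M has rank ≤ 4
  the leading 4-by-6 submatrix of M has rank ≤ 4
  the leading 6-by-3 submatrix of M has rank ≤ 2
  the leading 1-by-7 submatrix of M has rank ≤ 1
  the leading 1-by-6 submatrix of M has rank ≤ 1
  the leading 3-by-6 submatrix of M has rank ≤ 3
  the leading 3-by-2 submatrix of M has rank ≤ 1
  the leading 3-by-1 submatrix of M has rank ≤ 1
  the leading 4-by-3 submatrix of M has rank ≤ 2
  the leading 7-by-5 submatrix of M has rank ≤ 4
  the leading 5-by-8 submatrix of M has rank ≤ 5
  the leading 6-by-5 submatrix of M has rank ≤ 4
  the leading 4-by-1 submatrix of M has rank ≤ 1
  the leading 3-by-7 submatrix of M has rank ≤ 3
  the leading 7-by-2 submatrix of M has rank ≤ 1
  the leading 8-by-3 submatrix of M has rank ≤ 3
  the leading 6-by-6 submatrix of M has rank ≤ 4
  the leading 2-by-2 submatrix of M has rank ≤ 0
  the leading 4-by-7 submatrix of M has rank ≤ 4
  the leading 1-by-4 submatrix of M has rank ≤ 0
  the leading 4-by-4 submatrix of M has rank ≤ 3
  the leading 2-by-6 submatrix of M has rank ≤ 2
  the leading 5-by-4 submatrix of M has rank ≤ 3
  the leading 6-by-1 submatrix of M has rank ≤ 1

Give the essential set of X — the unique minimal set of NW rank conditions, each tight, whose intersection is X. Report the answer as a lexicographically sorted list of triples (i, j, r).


Reconstructing r_w from the 24 given conditions:

  R[1]: 0, 0, 0, 0, 1, 1, 1, 1
  R[2]: 0, 0, 1, 1, 2, 2, 2, 2
  R[3]: 1, 1, 2, 2, 3, 3, 3, 3
  R[4]: 1, 1, 2, 3, 4, 4, 4, 4
  R[5]: 1, 1, 2, 3, 4, 4, 4, 5
  R[6]: 1, 1, 2, 3, 4, 4, 5, 6
  R[7]: 1, 1, 2, 3, 4, 5, 6, 7
  R[8]: 1, 2, 3, 4, 5, 6, 7, 8

hence w(1..8) = (5, 3, 1, 4, 8, 7, 6, 2).

Fulton essential set (5 of the 13 Rothe cells):

[(1, 4, 0), (2, 2, 0), (5, 7, 4), (6, 6, 4), (7, 2, 1)]


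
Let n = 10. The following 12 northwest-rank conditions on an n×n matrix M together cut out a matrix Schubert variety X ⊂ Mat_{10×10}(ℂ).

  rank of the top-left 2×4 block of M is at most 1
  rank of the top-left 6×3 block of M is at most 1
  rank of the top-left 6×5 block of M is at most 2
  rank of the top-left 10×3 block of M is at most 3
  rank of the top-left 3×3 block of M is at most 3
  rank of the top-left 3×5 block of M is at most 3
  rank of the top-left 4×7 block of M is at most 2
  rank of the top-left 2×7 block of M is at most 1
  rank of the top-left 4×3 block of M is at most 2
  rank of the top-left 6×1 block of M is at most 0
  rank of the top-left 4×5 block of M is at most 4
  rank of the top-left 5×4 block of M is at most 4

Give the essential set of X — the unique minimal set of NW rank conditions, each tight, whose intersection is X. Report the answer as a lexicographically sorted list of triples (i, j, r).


Computing R[i][j] = min implied NW-rank bound (n=10, 12 conditions):

  0 1 1 1 1 1 1 1 1 1
  0 1 1 1 1 1 1 2 2 2
  0 1 1 2 2 2 2 3 3 3
  0 1 1 2 2 2 2 3 4 4
  0 1 1 2 2 3 3 4 5 5
  0 1 1 2 2 3 4 5 6 6
  1 2 2 3 3 4 5 6 7 7
  1 2 3 4 4 5 6 7 8 8
  1 2 3 4 5 6 7 8 9 9
  1 2 3 4 5 6 7 8 9 10

hence w(1..10) = (2, 8, 4, 9, 6, 7, 1, 3, 5, 10).

Fulton essential set (5 of the 20 Rothe cells):

[(2, 7, 1), (4, 7, 2), (6, 1, 0), (6, 3, 1), (6, 5, 2)]


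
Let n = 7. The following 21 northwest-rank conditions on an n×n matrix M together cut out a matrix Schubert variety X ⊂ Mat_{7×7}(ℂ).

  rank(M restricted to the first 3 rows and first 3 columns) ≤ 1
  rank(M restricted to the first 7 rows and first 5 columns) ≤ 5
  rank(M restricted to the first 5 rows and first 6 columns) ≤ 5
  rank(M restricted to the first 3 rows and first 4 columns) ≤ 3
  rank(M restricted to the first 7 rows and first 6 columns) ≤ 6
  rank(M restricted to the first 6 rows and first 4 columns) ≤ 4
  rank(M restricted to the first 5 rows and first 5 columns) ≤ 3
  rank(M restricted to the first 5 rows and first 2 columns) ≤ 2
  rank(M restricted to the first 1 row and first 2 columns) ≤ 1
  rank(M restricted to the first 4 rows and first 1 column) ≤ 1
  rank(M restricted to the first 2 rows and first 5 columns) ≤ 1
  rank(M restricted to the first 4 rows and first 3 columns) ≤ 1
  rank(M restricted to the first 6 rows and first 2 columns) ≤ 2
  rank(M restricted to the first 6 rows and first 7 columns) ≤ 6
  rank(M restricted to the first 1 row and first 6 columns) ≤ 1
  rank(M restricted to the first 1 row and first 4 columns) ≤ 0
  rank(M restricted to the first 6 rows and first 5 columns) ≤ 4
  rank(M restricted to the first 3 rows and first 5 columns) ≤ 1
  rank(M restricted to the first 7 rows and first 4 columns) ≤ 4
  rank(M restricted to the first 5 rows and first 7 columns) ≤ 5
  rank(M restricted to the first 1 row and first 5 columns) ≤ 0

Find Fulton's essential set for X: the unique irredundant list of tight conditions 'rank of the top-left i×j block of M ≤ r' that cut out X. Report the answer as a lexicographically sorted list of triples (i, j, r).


Computing R[i][j] = min implied NW-rank bound (n=7, 21 conditions):

  0 0 0 0 0 1 1
  1 1 1 1 1 2 2
  1 1 1 1 1 2 3
  1 1 1 2 2 3 4
  1 2 2 3 3 4 5
  1 2 3 4 4 5 6
  1 2 3 4 5 6 7

hence w(1..7) = (6, 1, 7, 4, 2, 3, 5).

|D(w)|=11, |Ess(w)|=3:

[(1, 5, 0), (3, 5, 1), (4, 3, 1)]


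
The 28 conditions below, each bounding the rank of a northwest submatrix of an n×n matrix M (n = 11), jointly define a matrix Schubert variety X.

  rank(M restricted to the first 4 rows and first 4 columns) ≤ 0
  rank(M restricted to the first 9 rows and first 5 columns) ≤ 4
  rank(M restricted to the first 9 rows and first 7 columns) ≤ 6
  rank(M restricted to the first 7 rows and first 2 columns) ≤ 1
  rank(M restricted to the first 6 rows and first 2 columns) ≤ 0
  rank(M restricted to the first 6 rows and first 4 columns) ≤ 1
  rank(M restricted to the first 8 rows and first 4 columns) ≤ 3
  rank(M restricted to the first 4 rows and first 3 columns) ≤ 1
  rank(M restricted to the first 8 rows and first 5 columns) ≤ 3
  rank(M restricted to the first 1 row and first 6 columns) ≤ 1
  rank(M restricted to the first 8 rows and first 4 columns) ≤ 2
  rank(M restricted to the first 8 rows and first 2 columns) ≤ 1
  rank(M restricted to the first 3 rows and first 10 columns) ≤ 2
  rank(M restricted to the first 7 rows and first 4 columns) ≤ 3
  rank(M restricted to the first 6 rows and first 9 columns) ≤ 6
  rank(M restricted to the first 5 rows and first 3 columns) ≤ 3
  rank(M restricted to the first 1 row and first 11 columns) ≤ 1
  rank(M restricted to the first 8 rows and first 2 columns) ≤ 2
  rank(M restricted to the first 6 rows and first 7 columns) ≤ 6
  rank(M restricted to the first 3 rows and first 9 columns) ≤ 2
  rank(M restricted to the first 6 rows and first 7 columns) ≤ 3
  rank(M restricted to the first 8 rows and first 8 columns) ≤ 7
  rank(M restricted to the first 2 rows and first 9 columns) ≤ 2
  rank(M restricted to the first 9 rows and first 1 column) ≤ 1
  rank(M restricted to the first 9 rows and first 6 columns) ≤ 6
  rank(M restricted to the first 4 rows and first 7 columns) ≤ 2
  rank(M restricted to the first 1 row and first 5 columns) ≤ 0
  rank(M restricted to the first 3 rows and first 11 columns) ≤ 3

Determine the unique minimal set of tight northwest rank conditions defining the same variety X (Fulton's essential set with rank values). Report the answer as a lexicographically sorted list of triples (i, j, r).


Reconstructing r_w from the 28 given conditions:

  row 1: 0  0  0  0  0  1  1  1  1  1  1
  row 2: 0  0  0  0  1  2  2  2  2  2  2
  row 3: 0  0  0  0  1  2  2  2  2  2  3
  row 4: 0  0  0  0  1  2  2  3  3  3  4
  row 5: 0  0  1  1  2  3  3  4  4  4  5
  row 6: 0  0  1  1  2  3  3  4  5  5  6
  row 7: 1  1  2  2  3  4  4  5  6  6  7
  row 8: 1  1  2  2  3  4  5  6  7  7  8
  row 9: 1  2  3  3  4  5  6  7  8  8  9
  row 10: 1  2  3  4  5  6  7  8  9  9  10
  row 11: 1  2  3  4  5  6  7  8  9  10  11

second differences of R give the permutation w = (6, 5, 11, 8, 3, 9, 1, 7, 2, 4, 10).

9 SE-corners of the 30-cell Rothe diagram give Ess(w):

[(1, 5, 0), (3, 10, 2), (4, 4, 0), (4, 7, 2), (6, 2, 0), (6, 4, 1), (6, 7, 3), (8, 2, 1), (8, 4, 2)]


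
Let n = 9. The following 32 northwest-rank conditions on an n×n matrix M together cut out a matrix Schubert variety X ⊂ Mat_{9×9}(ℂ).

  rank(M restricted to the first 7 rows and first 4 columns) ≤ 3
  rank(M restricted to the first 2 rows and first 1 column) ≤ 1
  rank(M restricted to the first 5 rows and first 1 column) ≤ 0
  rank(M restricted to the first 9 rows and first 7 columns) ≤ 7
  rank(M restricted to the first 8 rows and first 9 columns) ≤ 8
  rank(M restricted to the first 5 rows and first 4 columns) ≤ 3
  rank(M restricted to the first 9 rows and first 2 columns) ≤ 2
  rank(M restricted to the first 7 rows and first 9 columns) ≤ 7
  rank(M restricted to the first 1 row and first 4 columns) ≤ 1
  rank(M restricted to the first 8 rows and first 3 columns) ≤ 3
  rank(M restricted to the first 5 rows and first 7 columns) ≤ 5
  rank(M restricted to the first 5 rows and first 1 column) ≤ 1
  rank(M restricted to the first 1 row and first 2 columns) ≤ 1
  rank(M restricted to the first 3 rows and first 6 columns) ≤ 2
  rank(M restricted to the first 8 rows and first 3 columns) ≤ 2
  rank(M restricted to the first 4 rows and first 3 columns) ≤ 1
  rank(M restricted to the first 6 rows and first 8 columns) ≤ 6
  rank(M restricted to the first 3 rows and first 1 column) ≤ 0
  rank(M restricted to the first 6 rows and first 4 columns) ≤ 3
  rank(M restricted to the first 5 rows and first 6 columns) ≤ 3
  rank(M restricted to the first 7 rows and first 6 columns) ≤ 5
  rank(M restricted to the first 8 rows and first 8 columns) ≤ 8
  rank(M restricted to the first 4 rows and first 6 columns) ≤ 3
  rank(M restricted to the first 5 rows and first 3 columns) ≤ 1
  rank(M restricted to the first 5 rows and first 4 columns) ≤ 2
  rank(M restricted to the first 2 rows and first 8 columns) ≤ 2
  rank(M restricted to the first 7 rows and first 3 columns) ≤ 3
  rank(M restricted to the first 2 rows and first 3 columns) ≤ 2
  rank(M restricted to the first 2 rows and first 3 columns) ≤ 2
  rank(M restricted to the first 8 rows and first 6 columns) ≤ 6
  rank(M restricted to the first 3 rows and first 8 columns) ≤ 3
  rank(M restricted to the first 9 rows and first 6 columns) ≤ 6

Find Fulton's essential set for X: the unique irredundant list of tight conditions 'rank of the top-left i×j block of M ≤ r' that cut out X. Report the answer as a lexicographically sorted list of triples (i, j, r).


Propagating the 32 rank bounds to every northwest block:

  i=1: 0 | 1 | 1 | 1 | 1 | 1 | 1 | 1 | 1
  i=2: 0 | 1 | 1 | 2 | 2 | 2 | 2 | 2 | 2
  i=3: 0 | 1 | 1 | 2 | 2 | 2 | 3 | 3 | 3
  i=4: 0 | 1 | 1 | 2 | 3 | 3 | 4 | 4 | 4
  i=5: 0 | 1 | 1 | 2 | 3 | 3 | 4 | 5 | 5
  i=6: 1 | 2 | 2 | 3 | 4 | 4 | 5 | 6 | 6
  i=7: 1 | 2 | 2 | 3 | 4 | 5 | 6 | 7 | 7
  i=8: 1 | 2 | 2 | 3 | 4 | 5 | 6 | 7 | 8
  i=9: 1 | 2 | 3 | 4 | 5 | 6 | 7 | 8 | 9

hence w(1..9) = (2, 4, 7, 5, 8, 1, 6, 9, 3).

Rothe diagram D(w) (14 cells), 5 SE-corners (essential conditions):

[(3, 6, 2), (5, 1, 0), (5, 3, 1), (5, 6, 3), (8, 3, 2)]


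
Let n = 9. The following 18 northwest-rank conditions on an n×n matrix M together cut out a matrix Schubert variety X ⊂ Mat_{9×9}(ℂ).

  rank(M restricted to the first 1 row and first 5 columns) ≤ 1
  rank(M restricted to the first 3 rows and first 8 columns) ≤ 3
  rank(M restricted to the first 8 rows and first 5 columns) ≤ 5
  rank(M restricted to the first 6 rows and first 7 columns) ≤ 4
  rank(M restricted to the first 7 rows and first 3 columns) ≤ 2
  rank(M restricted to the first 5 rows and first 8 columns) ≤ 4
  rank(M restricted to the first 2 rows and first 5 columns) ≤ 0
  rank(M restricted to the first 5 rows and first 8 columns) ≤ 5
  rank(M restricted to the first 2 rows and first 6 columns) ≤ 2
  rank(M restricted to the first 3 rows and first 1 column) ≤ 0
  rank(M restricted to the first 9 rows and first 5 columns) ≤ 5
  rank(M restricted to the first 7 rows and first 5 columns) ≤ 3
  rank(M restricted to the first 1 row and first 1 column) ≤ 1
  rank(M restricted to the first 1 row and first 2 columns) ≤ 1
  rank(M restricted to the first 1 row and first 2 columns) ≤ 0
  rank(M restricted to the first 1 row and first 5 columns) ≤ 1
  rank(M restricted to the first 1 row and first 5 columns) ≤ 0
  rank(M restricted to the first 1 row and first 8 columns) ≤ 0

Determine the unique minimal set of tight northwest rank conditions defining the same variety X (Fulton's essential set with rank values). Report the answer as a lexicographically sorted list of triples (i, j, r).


Rank table r_w(9×9) implied by the 18 constraints:

  i=1: 0, 0, 0, 0, 0, 0, 0, 0, 1
  i=2: 0, 0, 0, 0, 0, 1, 1, 1, 2
  i=3: 0, 1, 1, 1, 1, 2, 2, 2, 3
  i=4: 1, 2, 2, 2, 2, 3, 3, 3, 4
  i=5: 1, 2, 2, 3, 3, 4, 4, 4, 5
  i=6: 1, 2, 2, 3, 3, 4, 4, 5, 6
  i=7: 1, 2, 2, 3, 3, 4, 5, 6, 7
  i=8: 1, 2, 3, 4, 4, 5, 6, 7, 8
  i=9: 1, 2, 3, 4, 5, 6, 7, 8, 9

the unique w with this rank table is (9, 6, 2, 1, 4, 8, 7, 3, 5).

Fulton essential set (6 of the 20 Rothe cells):

[(1, 8, 0), (2, 5, 0), (3, 1, 0), (6, 7, 4), (7, 3, 2), (7, 5, 3)]


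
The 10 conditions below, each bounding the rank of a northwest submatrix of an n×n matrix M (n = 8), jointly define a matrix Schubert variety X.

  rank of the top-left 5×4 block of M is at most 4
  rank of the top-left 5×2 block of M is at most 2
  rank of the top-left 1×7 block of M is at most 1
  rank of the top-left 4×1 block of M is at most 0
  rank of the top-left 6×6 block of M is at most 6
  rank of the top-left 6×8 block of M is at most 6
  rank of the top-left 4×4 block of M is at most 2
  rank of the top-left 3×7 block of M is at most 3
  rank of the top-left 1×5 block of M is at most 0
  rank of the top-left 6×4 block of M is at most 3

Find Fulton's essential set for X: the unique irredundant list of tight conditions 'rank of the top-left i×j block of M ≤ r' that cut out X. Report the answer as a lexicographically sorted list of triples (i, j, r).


Recovering R(i,j) via the rank-extension bound from the 10 conditions:

  i=1: 0 0 0 0 0 1 1 1
  i=2: 0 1 1 1 1 2 2 2
  i=3: 0 1 2 2 2 3 3 3
  i=4: 0 1 2 2 3 4 4 4
  i=5: 1 2 3 3 4 5 5 5
  i=6: 1 2 3 3 4 5 6 6
  i=7: 1 2 3 4 5 6 7 7
  i=8: 1 2 3 4 5 6 7 8

reading off 1-entries of Δ²R: w = (6, 2, 3, 5, 1, 7, 4, 8).

ℓ(w)=10; the 4 essential cells (i,j,r):

[(1, 5, 0), (4, 1, 0), (4, 4, 2), (6, 4, 3)]


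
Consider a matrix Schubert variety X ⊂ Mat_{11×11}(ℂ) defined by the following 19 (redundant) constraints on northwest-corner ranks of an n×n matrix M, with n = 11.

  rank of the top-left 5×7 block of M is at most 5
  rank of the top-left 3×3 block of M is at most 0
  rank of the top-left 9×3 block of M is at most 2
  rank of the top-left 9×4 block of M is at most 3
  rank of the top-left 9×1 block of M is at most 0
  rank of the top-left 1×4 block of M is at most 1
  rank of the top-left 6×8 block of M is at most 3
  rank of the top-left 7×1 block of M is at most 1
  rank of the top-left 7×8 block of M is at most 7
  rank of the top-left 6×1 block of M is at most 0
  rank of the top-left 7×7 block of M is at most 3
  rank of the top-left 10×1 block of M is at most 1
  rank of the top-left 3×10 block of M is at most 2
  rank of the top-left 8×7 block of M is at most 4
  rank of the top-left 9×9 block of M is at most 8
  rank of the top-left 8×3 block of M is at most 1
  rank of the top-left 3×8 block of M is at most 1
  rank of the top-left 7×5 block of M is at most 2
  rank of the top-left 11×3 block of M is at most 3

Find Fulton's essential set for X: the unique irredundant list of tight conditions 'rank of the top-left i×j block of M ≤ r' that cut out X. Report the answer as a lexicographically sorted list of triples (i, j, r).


Computing R[i][j] = min implied NW-rank bound (n=11, 19 conditions):

  i=1: 0 | 0 | 0 | 1 | 1 | 1 | 1 | 1 | 1 | 1 | 1
  i=2: 0 | 0 | 0 | 1 | 1 | 1 | 1 | 1 | 2 | 2 | 2
  i=3: 0 | 0 | 0 | 1 | 1 | 1 | 1 | 1 | 2 | 2 | 3
  i=4: 0 | 1 | 1 | 2 | 2 | 2 | 2 | 2 | 3 | 3 | 4
  i=5: 0 | 1 | 1 | 2 | 2 | 3 | 3 | 3 | 4 | 4 | 5
  i=6: 0 | 1 | 1 | 2 | 2 | 3 | 3 | 3 | 4 | 5 | 6
  i=7: 0 | 1 | 1 | 2 | 2 | 3 | 3 | 4 | 5 | 6 | 7
  i=8: 0 | 1 | 1 | 2 | 3 | 4 | 4 | 5 | 6 | 7 | 8
  i=9: 0 | 1 | 2 | 3 | 4 | 5 | 5 | 6 | 7 | 8 | 9
  i=10: 1 | 2 | 3 | 4 | 5 | 6 | 6 | 7 | 8 | 9 | 10
  i=11: 1 | 2 | 3 | 4 | 5 | 6 | 7 | 8 | 9 | 10 | 11

the unique w with this rank table is (4, 9, 11, 2, 6, 10, 8, 5, 3, 1, 7).

|D(w)|=34, |Ess(w)|=8:

[(3, 3, 0), (3, 8, 1), (3, 10, 2), (6, 8, 3), (7, 5, 2), (7, 7, 3), (8, 3, 1), (9, 1, 0)]


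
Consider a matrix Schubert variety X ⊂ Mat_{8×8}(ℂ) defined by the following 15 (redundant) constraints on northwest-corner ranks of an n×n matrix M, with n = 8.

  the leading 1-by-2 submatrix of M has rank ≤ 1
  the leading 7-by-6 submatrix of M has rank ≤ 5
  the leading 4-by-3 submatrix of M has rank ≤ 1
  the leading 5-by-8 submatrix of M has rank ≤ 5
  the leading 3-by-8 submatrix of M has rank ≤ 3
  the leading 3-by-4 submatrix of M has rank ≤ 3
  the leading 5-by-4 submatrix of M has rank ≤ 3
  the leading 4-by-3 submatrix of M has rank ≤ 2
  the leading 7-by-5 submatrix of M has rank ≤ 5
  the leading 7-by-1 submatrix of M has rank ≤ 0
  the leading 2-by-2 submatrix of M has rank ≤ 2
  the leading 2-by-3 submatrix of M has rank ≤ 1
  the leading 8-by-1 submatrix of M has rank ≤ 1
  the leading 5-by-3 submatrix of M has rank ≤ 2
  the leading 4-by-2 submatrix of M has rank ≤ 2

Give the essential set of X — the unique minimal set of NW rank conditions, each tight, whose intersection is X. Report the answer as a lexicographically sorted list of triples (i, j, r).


Computing R[i][j] = min implied NW-rank bound (n=8, 15 conditions):

  row 1: 0  1  1  1  1  1  1  1
  row 2: 0  1  1  2  2  2  2  2
  row 3: 0  1  1  2  3  3  3  3
  row 4: 0  1  1  2  3  4  4  4
  row 5: 0  1  2  3  4  5  5  5
  row 6: 0  1  2  3  4  5  6  6
  row 7: 0  1  2  3  4  5  6  7
  row 8: 1  2  3  4  5  6  7  8

second differences of R give the permutation w = (2, 4, 5, 6, 3, 7, 8, 1).

D(w) has 10 cells with 2 SE-corners; essential set:

[(4, 3, 1), (7, 1, 0)]


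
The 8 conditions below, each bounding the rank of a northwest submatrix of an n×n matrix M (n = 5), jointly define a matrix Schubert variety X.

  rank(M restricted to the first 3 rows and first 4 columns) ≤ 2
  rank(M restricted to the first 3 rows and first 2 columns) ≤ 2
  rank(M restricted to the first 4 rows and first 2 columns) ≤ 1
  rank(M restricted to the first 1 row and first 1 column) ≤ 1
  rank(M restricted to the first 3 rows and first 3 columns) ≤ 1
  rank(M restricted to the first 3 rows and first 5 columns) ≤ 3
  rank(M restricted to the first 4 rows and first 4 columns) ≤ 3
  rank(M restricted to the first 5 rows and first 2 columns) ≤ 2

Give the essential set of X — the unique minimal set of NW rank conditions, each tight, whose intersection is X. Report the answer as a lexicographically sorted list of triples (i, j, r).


Propagating the 8 rank bounds to every northwest block:

  row 1: 1, 1, 1, 1, 1
  row 2: 1, 1, 1, 2, 2
  row 3: 1, 1, 1, 2, 3
  row 4: 1, 1, 2, 3, 4
  row 5: 1, 2, 3, 4, 5

so w = (1, 4, 5, 3, 2).

2 SE-corners of the 5-cell Rothe diagram give Ess(w):

[(3, 3, 1), (4, 2, 1)]


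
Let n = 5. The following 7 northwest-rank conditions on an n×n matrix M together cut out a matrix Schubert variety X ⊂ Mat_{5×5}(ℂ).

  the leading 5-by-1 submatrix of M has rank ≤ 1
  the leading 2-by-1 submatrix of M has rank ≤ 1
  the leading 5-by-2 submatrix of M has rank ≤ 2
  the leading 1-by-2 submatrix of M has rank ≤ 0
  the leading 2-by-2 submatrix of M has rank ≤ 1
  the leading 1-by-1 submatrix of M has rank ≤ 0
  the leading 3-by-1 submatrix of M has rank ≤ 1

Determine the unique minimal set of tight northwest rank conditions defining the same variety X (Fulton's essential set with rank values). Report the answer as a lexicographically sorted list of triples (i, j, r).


The tightest implied rank at each (i,j), from the 7 conditions:

  i=1: 0  0  1  1  1
  i=2: 1  1  2  2  2
  i=3: 1  2  3  3  3
  i=4: 1  2  3  4  4
  i=5: 1  2  3  4  5

so w = (3, 1, 2, 4, 5).

D(w) has 2 cells with 1 SE-corner; essential set:

[(1, 2, 0)]


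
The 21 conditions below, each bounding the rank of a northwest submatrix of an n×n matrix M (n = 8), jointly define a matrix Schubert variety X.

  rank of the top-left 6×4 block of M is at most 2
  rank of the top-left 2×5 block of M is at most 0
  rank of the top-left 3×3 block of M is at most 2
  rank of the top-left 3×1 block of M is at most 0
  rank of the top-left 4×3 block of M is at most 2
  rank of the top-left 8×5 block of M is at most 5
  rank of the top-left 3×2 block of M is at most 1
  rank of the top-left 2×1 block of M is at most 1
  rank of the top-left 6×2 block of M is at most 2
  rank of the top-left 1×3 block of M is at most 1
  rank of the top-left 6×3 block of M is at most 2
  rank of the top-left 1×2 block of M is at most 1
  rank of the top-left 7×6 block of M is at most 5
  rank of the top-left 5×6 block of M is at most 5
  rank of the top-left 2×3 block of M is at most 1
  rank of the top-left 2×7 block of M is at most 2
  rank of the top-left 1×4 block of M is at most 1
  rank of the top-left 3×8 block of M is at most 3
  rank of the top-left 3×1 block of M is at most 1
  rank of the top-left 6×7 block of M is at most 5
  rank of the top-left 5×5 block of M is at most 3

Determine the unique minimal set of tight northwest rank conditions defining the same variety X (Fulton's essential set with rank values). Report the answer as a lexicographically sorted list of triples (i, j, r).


Propagating the 21 rank bounds to every northwest block:

  i=1: 0 0 0 0 0 1 1 1
  i=2: 0 0 0 0 0 1 2 2
  i=3: 0 1 1 1 1 2 3 3
  i=4: 1 2 2 2 2 3 4 4
  i=5: 1 2 2 2 3 4 5 5
  i=6: 1 2 2 2 3 4 5 6
  i=7: 1 2 3 3 4 5 6 7
  i=8: 1 2 3 4 5 6 7 8

reading off 1-entries of Δ²R: w = (6, 7, 2, 1, 5, 8, 3, 4).

Fulton essential set (3 of the 15 Rothe cells):

[(2, 5, 0), (3, 1, 0), (6, 4, 2)]


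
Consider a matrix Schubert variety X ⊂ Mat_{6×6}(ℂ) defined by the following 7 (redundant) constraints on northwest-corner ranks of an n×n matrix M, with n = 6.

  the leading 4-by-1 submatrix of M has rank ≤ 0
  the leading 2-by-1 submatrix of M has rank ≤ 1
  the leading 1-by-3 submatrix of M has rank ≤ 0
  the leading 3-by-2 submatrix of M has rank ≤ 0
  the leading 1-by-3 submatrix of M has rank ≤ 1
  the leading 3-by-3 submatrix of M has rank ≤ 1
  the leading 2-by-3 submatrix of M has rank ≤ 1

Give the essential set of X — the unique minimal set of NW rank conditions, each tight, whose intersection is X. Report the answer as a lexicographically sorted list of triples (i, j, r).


The tightest implied rank at each (i,j), from the 7 conditions:

  i=1: 0  0  0  1  1  1
  i=2: 0  0  1  2  2  2
  i=3: 0  0  1  2  3  3
  i=4: 0  1  2  3  4  4
  i=5: 1  2  3  4  5  5
  i=6: 1  2  3  4  5  6

the unique w with this rank table is (4, 3, 5, 2, 1, 6).

|D(w)|=8, |Ess(w)|=3:

[(1, 3, 0), (3, 2, 0), (4, 1, 0)]


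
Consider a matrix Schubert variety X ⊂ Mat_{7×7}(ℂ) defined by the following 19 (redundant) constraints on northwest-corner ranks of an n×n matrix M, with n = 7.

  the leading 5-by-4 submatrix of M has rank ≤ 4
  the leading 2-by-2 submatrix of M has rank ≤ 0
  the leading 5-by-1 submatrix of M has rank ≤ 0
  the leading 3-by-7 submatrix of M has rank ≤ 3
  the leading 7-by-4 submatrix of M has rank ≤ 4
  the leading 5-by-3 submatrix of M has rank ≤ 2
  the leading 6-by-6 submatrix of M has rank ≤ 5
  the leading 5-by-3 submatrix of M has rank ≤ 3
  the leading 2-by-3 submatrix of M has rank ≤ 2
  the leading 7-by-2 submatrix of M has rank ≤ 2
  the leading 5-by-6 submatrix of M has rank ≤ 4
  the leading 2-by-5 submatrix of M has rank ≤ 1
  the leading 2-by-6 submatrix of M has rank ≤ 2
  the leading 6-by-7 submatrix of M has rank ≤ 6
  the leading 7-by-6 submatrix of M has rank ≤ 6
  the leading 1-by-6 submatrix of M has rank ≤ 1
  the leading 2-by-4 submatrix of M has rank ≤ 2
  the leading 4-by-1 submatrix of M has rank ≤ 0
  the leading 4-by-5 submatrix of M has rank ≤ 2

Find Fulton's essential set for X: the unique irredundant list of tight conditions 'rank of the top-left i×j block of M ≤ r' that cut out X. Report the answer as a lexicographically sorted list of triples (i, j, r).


Propagating the 19 rank bounds to every northwest block:

  0, 0, 1, 1, 1, 1, 1
  0, 0, 1, 1, 1, 2, 2
  0, 1, 2, 2, 2, 3, 3
  0, 1, 2, 2, 2, 3, 4
  0, 1, 2, 3, 3, 4, 5
  1, 2, 3, 4, 4, 5, 6
  1, 2, 3, 4, 5, 6, 7

so w = (3, 6, 2, 7, 4, 1, 5).

Fulton essential set (4 of the 11 Rothe cells):

[(2, 2, 0), (2, 5, 1), (4, 5, 2), (5, 1, 0)]


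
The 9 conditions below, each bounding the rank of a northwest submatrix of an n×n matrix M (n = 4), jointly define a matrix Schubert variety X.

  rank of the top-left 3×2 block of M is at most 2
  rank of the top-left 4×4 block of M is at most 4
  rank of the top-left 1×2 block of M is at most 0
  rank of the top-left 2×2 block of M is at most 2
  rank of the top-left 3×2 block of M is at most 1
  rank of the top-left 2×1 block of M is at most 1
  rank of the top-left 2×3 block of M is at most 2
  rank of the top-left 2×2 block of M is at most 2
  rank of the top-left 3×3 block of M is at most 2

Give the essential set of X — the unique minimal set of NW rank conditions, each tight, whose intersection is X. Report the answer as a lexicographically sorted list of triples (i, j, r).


Computing R[i][j] = min implied NW-rank bound (n=4, 9 conditions):

  0  0  1  1
  1  1  2  2
  1  1  2  3
  1  2  3  4

giving w = (3, 1, 4, 2) via Δ²R.

D(w) has 3 cells with 2 SE-corners; essential set:

[(1, 2, 0), (3, 2, 1)]


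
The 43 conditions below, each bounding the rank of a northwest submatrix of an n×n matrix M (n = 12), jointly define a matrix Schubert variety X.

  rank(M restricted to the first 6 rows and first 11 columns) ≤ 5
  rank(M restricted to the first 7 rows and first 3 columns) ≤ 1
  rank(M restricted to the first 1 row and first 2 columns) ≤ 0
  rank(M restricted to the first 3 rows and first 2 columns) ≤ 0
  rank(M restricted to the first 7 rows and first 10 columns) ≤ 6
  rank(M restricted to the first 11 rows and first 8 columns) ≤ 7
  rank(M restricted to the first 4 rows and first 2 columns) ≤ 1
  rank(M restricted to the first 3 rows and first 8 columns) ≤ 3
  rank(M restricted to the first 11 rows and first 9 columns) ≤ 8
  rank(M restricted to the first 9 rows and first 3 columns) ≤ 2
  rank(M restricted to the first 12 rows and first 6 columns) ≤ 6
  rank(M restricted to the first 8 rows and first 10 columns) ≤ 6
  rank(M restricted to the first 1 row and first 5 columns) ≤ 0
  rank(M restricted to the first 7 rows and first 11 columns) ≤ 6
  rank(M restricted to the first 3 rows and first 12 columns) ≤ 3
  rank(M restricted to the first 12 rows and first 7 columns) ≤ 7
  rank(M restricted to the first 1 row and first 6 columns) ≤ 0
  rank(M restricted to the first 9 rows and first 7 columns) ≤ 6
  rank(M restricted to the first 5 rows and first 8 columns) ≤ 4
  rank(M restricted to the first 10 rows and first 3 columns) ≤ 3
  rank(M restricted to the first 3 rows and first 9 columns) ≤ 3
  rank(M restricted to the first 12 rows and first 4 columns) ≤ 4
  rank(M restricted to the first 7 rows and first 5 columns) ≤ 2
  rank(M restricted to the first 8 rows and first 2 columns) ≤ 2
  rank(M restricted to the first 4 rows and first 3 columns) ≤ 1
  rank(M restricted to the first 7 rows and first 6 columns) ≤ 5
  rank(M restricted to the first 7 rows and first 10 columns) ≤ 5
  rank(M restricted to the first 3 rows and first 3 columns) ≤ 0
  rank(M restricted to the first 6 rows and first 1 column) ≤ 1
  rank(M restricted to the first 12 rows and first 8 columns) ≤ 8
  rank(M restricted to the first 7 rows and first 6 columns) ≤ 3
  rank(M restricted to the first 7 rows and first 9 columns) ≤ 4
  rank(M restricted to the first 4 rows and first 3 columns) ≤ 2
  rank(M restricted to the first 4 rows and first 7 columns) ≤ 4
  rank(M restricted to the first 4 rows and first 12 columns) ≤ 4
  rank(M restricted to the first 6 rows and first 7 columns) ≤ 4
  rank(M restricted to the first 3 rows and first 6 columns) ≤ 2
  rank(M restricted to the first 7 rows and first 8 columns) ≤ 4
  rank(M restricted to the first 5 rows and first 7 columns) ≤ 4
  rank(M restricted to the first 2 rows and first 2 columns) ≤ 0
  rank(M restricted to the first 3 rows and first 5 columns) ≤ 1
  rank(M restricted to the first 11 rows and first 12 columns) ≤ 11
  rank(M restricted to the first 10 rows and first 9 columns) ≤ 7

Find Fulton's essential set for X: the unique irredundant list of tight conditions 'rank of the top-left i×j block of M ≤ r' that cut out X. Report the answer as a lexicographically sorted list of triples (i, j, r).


Computing R[i][j] = min implied NW-rank bound (n=12, 43 conditions):

  i=1: 0 | 0 | 0 | 0 | 0 | 0 | 1 | 1 | 1 | 1 | 1 | 1
  i=2: 0 | 0 | 0 | 1 | 1 | 1 | 2 | 2 | 2 | 2 | 2 | 2
  i=3: 0 | 0 | 0 | 1 | 1 | 2 | 3 | 3 | 3 | 3 | 3 | 3
  i=4: 1 | 1 | 1 | 2 | 2 | 3 | 4 | 4 | 4 | 4 | 4 | 4
  i=5: 1 | 1 | 1 | 2 | 2 | 3 | 4 | 4 | 4 | 5 | 5 | 5
  i=6: 1 | 1 | 1 | 2 | 2 | 3 | 4 | 4 | 4 | 5 | 5 | 6
  i=7: 1 | 1 | 1 | 2 | 2 | 3 | 4 | 4 | 4 | 5 | 6 | 7
  i=8: 1 | 2 | 2 | 3 | 3 | 4 | 5 | 5 | 5 | 6 | 7 | 8
  i=9: 1 | 2 | 2 | 3 | 4 | 5 | 6 | 6 | 6 | 7 | 8 | 9
  i=10: 1 | 2 | 3 | 4 | 5 | 6 | 7 | 7 | 7 | 8 | 9 | 10
  i=11: 1 | 2 | 3 | 4 | 5 | 6 | 7 | 7 | 8 | 9 | 10 | 11
  i=12: 1 | 2 | 3 | 4 | 5 | 6 | 7 | 8 | 9 | 10 | 11 | 12

reading off 1-entries of Δ²R: w = (7, 4, 6, 1, 10, 12, 11, 2, 5, 3, 9, 8).

Fulton essential set (9 of the 31 Rothe cells):

[(1, 6, 0), (3, 3, 0), (3, 5, 1), (6, 11, 5), (7, 3, 1), (7, 5, 2), (7, 9, 4), (9, 3, 2), (11, 8, 7)]


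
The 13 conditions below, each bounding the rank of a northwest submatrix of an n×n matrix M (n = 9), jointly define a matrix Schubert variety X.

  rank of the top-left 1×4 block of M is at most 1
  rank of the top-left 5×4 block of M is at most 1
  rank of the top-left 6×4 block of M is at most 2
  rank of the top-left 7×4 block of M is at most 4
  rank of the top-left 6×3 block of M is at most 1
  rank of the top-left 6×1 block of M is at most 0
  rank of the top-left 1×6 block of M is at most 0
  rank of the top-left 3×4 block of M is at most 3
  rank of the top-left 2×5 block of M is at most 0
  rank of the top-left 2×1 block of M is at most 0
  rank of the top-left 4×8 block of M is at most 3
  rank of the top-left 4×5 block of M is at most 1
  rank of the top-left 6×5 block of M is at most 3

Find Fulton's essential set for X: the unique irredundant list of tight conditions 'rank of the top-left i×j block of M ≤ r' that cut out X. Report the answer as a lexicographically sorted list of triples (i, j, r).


Propagating the 13 rank bounds to every northwest block:

  i=1: 0  0  0  0  0  0  1  1  1
  i=2: 0  0  0  0  0  1  2  2  2
  i=3: 0  1  1  1  1  2  3  3  3
  i=4: 0  1  1  1  1  2  3  3  4
  i=5: 0  1  1  1  2  3  4  4  5
  i=6: 0  1  1  2  3  4  5  5  6
  i=7: 1  2  2  3  4  5  6  6  7
  i=8: 1  2  3  4  5  6  7  7  8
  i=9: 1  2  3  4  5  6  7  8  9

second differences of R give the permutation w = (7, 6, 2, 9, 5, 4, 1, 3, 8).

Rothe diagram D(w) (22 cells), 7 SE-corners (essential conditions):

[(1, 6, 0), (2, 5, 0), (4, 5, 1), (4, 8, 3), (5, 4, 1), (6, 1, 0), (6, 3, 1)]


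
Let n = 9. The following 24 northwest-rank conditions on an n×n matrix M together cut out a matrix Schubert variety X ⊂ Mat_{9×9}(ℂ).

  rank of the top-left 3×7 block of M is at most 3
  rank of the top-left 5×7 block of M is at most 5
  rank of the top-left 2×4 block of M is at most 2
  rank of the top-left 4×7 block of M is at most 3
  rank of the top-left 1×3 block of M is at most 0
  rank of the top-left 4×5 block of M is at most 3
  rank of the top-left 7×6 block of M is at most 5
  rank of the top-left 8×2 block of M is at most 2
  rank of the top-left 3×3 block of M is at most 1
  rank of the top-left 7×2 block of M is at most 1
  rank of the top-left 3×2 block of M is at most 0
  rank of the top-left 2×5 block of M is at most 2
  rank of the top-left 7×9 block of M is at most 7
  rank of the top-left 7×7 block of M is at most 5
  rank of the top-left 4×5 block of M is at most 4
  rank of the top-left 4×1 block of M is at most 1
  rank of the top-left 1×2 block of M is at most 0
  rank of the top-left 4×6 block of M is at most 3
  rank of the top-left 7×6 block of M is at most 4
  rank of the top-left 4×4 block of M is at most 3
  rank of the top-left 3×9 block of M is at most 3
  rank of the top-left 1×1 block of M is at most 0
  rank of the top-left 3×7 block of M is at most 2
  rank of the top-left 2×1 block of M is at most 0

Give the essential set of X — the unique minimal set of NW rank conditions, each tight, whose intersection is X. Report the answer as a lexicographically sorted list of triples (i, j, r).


Propagating the 24 rank bounds to every northwest block:

  row 1: 0, 0, 0, 1, 1, 1, 1, 1, 1
  row 2: 0, 0, 1, 2, 2, 2, 2, 2, 2
  row 3: 0, 0, 1, 2, 2, 2, 2, 3, 3
  row 4: 1, 1, 2, 3, 3, 3, 3, 4, 4
  row 5: 1, 1, 2, 3, 4, 4, 4, 5, 5
  row 6: 1, 1, 2, 3, 4, 4, 5, 6, 6
  row 7: 1, 1, 2, 3, 4, 4, 5, 6, 7
  row 8: 1, 2, 3, 4, 5, 5, 6, 7, 8
  row 9: 1, 2, 3, 4, 5, 6, 7, 8, 9

reading off 1-entries of Δ²R: w = (4, 3, 8, 1, 5, 7, 9, 2, 6).

ℓ(w)=15; the 5 essential cells (i,j,r):

[(1, 3, 0), (3, 2, 0), (3, 7, 2), (7, 2, 1), (7, 6, 4)]
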